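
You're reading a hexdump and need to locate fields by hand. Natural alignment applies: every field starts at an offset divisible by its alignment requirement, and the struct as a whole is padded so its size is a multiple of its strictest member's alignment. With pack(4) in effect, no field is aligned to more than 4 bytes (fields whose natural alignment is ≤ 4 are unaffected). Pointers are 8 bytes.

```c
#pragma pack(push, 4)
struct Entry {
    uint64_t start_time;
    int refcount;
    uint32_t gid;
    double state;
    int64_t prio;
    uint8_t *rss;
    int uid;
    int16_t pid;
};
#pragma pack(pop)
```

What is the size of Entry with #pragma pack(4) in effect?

48

@0: start_time [8B, align 4] → 8
@8: refcount [4B, align 4] → 12
@12: gid [4B, align 4] → 16
@16: state [8B, align 4] → 24
@24: prio [8B, align 4] → 32
@32: rss [8B, align 4] → 40
@40: uid [4B, align 4] → 44
@44: pid [2B, align 2] → 46
+2 tail pad (align 4)
size 48, align 4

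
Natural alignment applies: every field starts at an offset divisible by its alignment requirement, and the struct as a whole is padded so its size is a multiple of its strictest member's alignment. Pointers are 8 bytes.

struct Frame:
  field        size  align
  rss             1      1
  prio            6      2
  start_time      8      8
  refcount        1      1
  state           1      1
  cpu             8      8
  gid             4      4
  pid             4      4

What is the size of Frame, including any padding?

rss at 0 (size 1, align 1) → ends 1
pad 1 to align 2 for prio
prio at 2 (size 6, align 2) → ends 8
start_time at 8 (size 8, align 8) → ends 16
refcount at 16 (size 1, align 1) → ends 17
state at 17 (size 1, align 1) → ends 18
pad 6 to align 8 for cpu
cpu at 24 (size 8, align 8) → ends 32
gid at 32 (size 4, align 4) → ends 36
pid at 36 (size 4, align 4) → ends 40
total 40 bytes, alignment 8

40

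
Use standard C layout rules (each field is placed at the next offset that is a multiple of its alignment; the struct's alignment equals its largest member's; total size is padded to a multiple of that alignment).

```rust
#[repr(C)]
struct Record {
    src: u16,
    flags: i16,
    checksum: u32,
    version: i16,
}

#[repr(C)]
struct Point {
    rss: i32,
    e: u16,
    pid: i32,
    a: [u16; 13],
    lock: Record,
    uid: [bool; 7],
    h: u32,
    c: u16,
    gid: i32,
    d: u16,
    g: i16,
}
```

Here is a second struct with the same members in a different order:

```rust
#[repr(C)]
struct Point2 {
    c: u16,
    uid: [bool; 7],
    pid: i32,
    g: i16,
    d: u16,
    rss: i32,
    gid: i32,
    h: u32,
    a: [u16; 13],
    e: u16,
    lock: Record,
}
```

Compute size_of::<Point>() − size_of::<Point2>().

4

Record: 0..2  src  (2B, 2-aligned); 2..4  flags  (2B, 2-aligned); 4..8  checksum  (4B, 4-aligned); 8..10  version  (2B, 2-aligned); 10..12  -- tail padding (2B); sizeof = 12, alignof = 4
0..4  rss  (4B, 4-aligned)
4..6  e  (2B, 2-aligned)
6..8  -- padding (2B)
8..12  pid  (4B, 4-aligned)
12..38  a  (26B, 2-aligned)
38..40  -- padding (2B)
40..52  lock  (12B, 4-aligned)
52..59  uid  (7B, 1-aligned)
59..60  -- padding (1B)
60..64  h  (4B, 4-aligned)
64..66  c  (2B, 2-aligned)
66..68  -- padding (2B)
68..72  gid  (4B, 4-aligned)
72..74  d  (2B, 2-aligned)
74..76  g  (2B, 2-aligned)
sizeof = 76, alignof = 4
— Point2 —
0..2  c  (2B, 2-aligned)
2..9  uid  (7B, 1-aligned)
9..12  -- padding (3B)
12..16  pid  (4B, 4-aligned)
16..18  g  (2B, 2-aligned)
18..20  d  (2B, 2-aligned)
20..24  rss  (4B, 4-aligned)
24..28  gid  (4B, 4-aligned)
28..32  h  (4B, 4-aligned)
32..58  a  (26B, 2-aligned)
58..60  e  (2B, 2-aligned)
60..72  lock  (12B, 4-aligned)
sizeof = 72, alignof = 4
76 − 72 = 4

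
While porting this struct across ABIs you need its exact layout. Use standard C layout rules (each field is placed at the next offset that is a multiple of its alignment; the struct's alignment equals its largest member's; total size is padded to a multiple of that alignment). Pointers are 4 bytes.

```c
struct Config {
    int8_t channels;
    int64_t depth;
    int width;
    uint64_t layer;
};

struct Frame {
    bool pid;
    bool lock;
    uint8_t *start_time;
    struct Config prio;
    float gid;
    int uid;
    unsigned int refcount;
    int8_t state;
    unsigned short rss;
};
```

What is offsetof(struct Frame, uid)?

Config: 0..1  channels  (1B, 1-aligned); 1..8  -- padding (7B); 8..16  depth  (8B, 8-aligned); 16..20  width  (4B, 4-aligned); 20..24  -- padding (4B); 24..32  layer  (8B, 8-aligned); sizeof = 32, alignof = 8
0..1  pid  (1B, 1-aligned)
1..2  lock  (1B, 1-aligned)
2..4  -- padding (2B)
4..8  start_time  (4B, 4-aligned)
8..40  prio  (32B, 8-aligned)
40..44  gid  (4B, 4-aligned)
44..48  uid  (4B, 4-aligned)

44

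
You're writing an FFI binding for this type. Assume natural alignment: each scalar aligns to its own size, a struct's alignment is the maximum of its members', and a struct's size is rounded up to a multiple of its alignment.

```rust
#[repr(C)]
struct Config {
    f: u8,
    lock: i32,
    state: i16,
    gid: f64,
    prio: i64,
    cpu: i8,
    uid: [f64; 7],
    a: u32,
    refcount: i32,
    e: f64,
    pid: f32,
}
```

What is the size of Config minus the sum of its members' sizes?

20

0..1  f  (1B, 1-aligned)
1..4  -- padding (3B)
4..8  lock  (4B, 4-aligned)
8..10  state  (2B, 2-aligned)
10..16  -- padding (6B)
16..24  gid  (8B, 8-aligned)
24..32  prio  (8B, 8-aligned)
32..33  cpu  (1B, 1-aligned)
33..40  -- padding (7B)
40..96  uid  (56B, 8-aligned)
96..100  a  (4B, 4-aligned)
100..104  refcount  (4B, 4-aligned)
104..112  e  (8B, 8-aligned)
112..116  pid  (4B, 4-aligned)
116..120  -- tail padding (4B)
sizeof = 120, alignof = 8
data bytes 100, size 120 → padding 20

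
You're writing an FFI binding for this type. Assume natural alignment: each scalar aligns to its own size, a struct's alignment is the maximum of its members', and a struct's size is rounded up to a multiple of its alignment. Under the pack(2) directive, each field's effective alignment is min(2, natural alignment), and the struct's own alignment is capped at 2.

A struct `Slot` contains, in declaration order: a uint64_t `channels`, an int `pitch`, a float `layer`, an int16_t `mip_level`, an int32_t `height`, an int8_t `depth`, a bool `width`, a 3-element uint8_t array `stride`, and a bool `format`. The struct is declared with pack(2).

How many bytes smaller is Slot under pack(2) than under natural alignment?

natural layout:
  0..8  channels  (8B, 8-aligned)
  8..12  pitch  (4B, 4-aligned)
  12..16  layer  (4B, 4-aligned)
  16..18  mip_level  (2B, 2-aligned)
  18..20  -- padding (2B)
  20..24  height  (4B, 4-aligned)
  24..25  depth  (1B, 1-aligned)
  25..26  width  (1B, 1-aligned)
  26..29  stride  (3B, 1-aligned)
  29..30  format  (1B, 1-aligned)
  30..32  -- tail padding (2B)
  sizeof = 32, alignof = 8
packed(2) layout:
  0..8  channels  (8B, 2-aligned)
  8..12  pitch  (4B, 2-aligned)
  12..16  layer  (4B, 2-aligned)
  16..18  mip_level  (2B, 2-aligned)
  18..22  height  (4B, 2-aligned)
  22..23  depth  (1B, 1-aligned)
  23..24  width  (1B, 1-aligned)
  24..27  stride  (3B, 1-aligned)
  27..28  format  (1B, 1-aligned)
  sizeof = 28, alignof = 2
32 − 28 = 4

4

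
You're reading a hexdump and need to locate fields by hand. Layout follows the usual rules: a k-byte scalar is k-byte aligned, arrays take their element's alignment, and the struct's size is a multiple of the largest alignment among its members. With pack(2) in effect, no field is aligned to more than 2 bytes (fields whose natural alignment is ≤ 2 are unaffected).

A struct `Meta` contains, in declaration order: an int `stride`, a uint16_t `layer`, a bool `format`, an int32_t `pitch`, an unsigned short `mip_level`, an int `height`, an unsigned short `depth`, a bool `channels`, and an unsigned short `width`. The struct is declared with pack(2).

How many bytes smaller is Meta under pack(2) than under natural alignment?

natural layout:
  stride at 0 (size 4, align 4) → ends 4
  layer at 4 (size 2, align 2) → ends 6
  format at 6 (size 1, align 1) → ends 7
  pad 1 to align 4 for pitch
  pitch at 8 (size 4, align 4) → ends 12
  mip_level at 12 (size 2, align 2) → ends 14
  pad 2 to align 4 for height
  height at 16 (size 4, align 4) → ends 20
  depth at 20 (size 2, align 2) → ends 22
  channels at 22 (size 1, align 1) → ends 23
  pad 1 to align 2 for width
  width at 24 (size 2, align 2) → ends 26
  tail pad 2 to reach multiple of 4
  total 28 bytes, alignment 4
packed(2) layout:
  stride at 0 (size 4, align 2) → ends 4
  layer at 4 (size 2, align 2) → ends 6
  format at 6 (size 1, align 1) → ends 7
  pad 1 to align 2 for pitch
  pitch at 8 (size 4, align 2) → ends 12
  mip_level at 12 (size 2, align 2) → ends 14
  height at 14 (size 4, align 2) → ends 18
  depth at 18 (size 2, align 2) → ends 20
  channels at 20 (size 1, align 1) → ends 21
  pad 1 to align 2 for width
  width at 22 (size 2, align 2) → ends 24
  total 24 bytes, alignment 2
28 − 24 = 4

4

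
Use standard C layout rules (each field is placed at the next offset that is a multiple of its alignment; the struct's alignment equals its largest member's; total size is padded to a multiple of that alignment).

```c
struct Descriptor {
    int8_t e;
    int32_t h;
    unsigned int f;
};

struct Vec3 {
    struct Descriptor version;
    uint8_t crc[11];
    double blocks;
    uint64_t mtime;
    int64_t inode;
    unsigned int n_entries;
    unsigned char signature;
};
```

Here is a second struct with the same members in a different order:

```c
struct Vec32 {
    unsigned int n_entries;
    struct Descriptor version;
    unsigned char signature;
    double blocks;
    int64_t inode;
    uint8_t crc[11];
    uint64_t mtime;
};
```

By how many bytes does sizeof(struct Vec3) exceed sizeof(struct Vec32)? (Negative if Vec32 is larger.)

Descriptor: e at 0 (size 1, align 1) → ends 1; pad 3 to align 4 for h; h at 4 (size 4, align 4) → ends 8; f at 8 (size 4, align 4) → ends 12; total 12 bytes, alignment 4
version at 0 (size 12, align 4) → ends 12
crc at 12 (size 11, align 1) → ends 23
pad 1 to align 8 for blocks
blocks at 24 (size 8, align 8) → ends 32
mtime at 32 (size 8, align 8) → ends 40
inode at 40 (size 8, align 8) → ends 48
n_entries at 48 (size 4, align 4) → ends 52
signature at 52 (size 1, align 1) → ends 53
tail pad 3 to reach multiple of 8
total 56 bytes, alignment 8
— Vec32 —
n_entries at 0 (size 4, align 4) → ends 4
version at 4 (size 12, align 4) → ends 16
signature at 16 (size 1, align 1) → ends 17
pad 7 to align 8 for blocks
blocks at 24 (size 8, align 8) → ends 32
inode at 32 (size 8, align 8) → ends 40
crc at 40 (size 11, align 1) → ends 51
pad 5 to align 8 for mtime
mtime at 56 (size 8, align 8) → ends 64
total 64 bytes, alignment 8
56 − 64 = -8

-8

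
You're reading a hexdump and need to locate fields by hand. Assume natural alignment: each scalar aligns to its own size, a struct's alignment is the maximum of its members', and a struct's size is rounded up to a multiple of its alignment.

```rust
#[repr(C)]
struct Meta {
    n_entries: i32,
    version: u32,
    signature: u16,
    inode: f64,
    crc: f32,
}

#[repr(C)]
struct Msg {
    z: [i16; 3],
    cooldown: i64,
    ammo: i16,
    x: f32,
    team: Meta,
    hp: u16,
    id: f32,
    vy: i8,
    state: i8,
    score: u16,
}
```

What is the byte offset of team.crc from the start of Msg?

Meta: n_entries at 0 (size 4, align 4) → ends 4; version at 4 (size 4, align 4) → ends 8; signature at 8 (size 2, align 2) → ends 10; pad 6 to align 8 for inode; inode at 16 (size 8, align 8) → ends 24; crc at 24 (size 4, align 4) → ends 28; tail pad 4 to reach multiple of 8; total 32 bytes, alignment 8
z at 0 (size 6, align 2) → ends 6
pad 2 to align 8 for cooldown
cooldown at 8 (size 8, align 8) → ends 16
ammo at 16 (size 2, align 2) → ends 18
pad 2 to align 4 for x
x at 20 (size 4, align 4) → ends 24
team at 24 (size 32, align 8) → ends 56
within Meta: crc at 24
24 + 24 = 48

48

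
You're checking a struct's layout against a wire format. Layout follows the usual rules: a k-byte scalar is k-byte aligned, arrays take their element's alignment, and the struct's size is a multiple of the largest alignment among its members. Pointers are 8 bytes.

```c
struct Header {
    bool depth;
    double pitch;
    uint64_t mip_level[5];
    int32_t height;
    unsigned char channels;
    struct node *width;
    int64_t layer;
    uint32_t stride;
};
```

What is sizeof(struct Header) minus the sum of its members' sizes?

14

depth at 0 (size 1, align 1) → ends 1
pad 7 to align 8 for pitch
pitch at 8 (size 8, align 8) → ends 16
mip_level at 16 (size 40, align 8) → ends 56
height at 56 (size 4, align 4) → ends 60
channels at 60 (size 1, align 1) → ends 61
pad 3 to align 8 for width
width at 64 (size 8, align 8) → ends 72
layer at 72 (size 8, align 8) → ends 80
stride at 80 (size 4, align 4) → ends 84
tail pad 4 to reach multiple of 8
total 88 bytes, alignment 8
data bytes 74, size 88 → padding 14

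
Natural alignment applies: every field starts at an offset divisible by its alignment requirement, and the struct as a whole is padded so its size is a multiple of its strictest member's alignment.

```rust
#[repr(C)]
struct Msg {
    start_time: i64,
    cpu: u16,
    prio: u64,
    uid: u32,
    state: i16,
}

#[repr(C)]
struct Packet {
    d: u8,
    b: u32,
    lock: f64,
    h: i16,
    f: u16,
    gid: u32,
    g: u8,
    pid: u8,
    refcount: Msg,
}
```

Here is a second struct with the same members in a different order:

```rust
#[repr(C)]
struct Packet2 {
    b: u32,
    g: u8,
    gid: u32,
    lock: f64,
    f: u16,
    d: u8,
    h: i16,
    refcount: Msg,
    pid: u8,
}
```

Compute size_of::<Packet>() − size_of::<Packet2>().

Msg: start_time at 0 (size 8, align 8) → ends 8; cpu at 8 (size 2, align 2) → ends 10; pad 6 to align 8 for prio; prio at 16 (size 8, align 8) → ends 24; uid at 24 (size 4, align 4) → ends 28; state at 28 (size 2, align 2) → ends 30; tail pad 2 to reach multiple of 8; total 32 bytes, alignment 8
d at 0 (size 1, align 1) → ends 1
pad 3 to align 4 for b
b at 4 (size 4, align 4) → ends 8
lock at 8 (size 8, align 8) → ends 16
h at 16 (size 2, align 2) → ends 18
f at 18 (size 2, align 2) → ends 20
gid at 20 (size 4, align 4) → ends 24
g at 24 (size 1, align 1) → ends 25
pid at 25 (size 1, align 1) → ends 26
pad 6 to align 8 for refcount
refcount at 32 (size 32, align 8) → ends 64
total 64 bytes, alignment 8
— Packet2 —
b at 0 (size 4, align 4) → ends 4
g at 4 (size 1, align 1) → ends 5
pad 3 to align 4 for gid
gid at 8 (size 4, align 4) → ends 12
pad 4 to align 8 for lock
lock at 16 (size 8, align 8) → ends 24
f at 24 (size 2, align 2) → ends 26
d at 26 (size 1, align 1) → ends 27
pad 1 to align 2 for h
h at 28 (size 2, align 2) → ends 30
pad 2 to align 8 for refcount
refcount at 32 (size 32, align 8) → ends 64
pid at 64 (size 1, align 1) → ends 65
tail pad 7 to reach multiple of 8
total 72 bytes, alignment 8
64 − 72 = -8

-8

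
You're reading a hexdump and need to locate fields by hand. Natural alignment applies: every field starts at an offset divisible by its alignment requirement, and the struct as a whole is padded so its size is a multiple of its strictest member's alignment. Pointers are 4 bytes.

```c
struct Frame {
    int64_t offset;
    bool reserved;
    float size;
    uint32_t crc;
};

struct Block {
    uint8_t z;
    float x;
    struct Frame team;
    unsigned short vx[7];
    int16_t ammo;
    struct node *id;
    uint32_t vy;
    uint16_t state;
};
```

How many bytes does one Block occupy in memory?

64 bytes

Frame: 0..8  offset  (8B, 8-aligned); 8..9  reserved  (1B, 1-aligned); 9..12  -- padding (3B); 12..16  size  (4B, 4-aligned); 16..20  crc  (4B, 4-aligned); 20..24  -- tail padding (4B); sizeof = 24, alignof = 8
0..1  z  (1B, 1-aligned)
1..4  -- padding (3B)
4..8  x  (4B, 4-aligned)
8..32  team  (24B, 8-aligned)
32..46  vx  (14B, 2-aligned)
46..48  ammo  (2B, 2-aligned)
48..52  id  (4B, 4-aligned)
52..56  vy  (4B, 4-aligned)
56..58  state  (2B, 2-aligned)
58..64  -- tail padding (6B)
sizeof = 64, alignof = 8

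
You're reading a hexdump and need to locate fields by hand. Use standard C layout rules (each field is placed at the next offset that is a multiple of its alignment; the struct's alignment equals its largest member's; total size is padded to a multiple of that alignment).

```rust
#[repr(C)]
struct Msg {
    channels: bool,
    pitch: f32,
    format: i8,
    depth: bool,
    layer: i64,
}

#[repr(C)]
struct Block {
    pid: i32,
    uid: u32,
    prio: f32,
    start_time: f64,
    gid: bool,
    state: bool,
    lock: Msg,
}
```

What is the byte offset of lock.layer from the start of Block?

48

Msg: channels at 0 (size 1, align 1) → ends 1; pad 3 to align 4 for pitch; pitch at 4 (size 4, align 4) → ends 8; format at 8 (size 1, align 1) → ends 9; depth at 9 (size 1, align 1) → ends 10; pad 6 to align 8 for layer; layer at 16 (size 8, align 8) → ends 24; total 24 bytes, alignment 8
pid at 0 (size 4, align 4) → ends 4
uid at 4 (size 4, align 4) → ends 8
prio at 8 (size 4, align 4) → ends 12
pad 4 to align 8 for start_time
start_time at 16 (size 8, align 8) → ends 24
gid at 24 (size 1, align 1) → ends 25
state at 25 (size 1, align 1) → ends 26
pad 6 to align 8 for lock
lock at 32 (size 24, align 8) → ends 56
within Msg: layer at 16
32 + 16 = 48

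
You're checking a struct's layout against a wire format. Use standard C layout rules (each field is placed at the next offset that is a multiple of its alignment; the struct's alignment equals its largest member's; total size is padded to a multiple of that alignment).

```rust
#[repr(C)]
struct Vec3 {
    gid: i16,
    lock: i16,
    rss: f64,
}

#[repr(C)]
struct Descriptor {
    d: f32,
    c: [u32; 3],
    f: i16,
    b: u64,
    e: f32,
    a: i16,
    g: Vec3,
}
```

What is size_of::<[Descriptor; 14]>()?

Vec3: @0: gid [2B, align 2] → 2; @2: lock [2B, align 2] → 4; +4 pad (align 8); @8: rss [8B, align 8] → 16; size 16, align 8
@0: d [4B, align 4] → 4
@4: c [12B, align 4] → 16
@16: f [2B, align 2] → 18
+6 pad (align 8)
@24: b [8B, align 8] → 32
@32: e [4B, align 4] → 36
@36: a [2B, align 2] → 38
+2 pad (align 8)
@40: g [16B, align 8] → 56
size 56, align 8
array of 14: 14 × 56 = 784

784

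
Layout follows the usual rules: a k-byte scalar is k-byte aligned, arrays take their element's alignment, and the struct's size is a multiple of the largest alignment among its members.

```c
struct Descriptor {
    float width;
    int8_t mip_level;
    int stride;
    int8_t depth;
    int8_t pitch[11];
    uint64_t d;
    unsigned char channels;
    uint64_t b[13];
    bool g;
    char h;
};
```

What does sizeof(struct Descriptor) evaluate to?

152 bytes

0..4  width  (4B, 4-aligned)
4..5  mip_level  (1B, 1-aligned)
5..8  -- padding (3B)
8..12  stride  (4B, 4-aligned)
12..13  depth  (1B, 1-aligned)
13..24  pitch  (11B, 1-aligned)
24..32  d  (8B, 8-aligned)
32..33  channels  (1B, 1-aligned)
33..40  -- padding (7B)
40..144  b  (104B, 8-aligned)
144..145  g  (1B, 1-aligned)
145..146  h  (1B, 1-aligned)
146..152  -- tail padding (6B)
sizeof = 152, alignof = 8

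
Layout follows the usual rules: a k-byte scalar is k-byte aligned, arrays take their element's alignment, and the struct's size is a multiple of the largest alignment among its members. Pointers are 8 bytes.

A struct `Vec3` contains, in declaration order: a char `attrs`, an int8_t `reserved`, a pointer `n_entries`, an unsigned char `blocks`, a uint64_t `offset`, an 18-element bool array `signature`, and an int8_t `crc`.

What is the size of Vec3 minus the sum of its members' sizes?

18

@0: attrs [1B, align 1] → 1
@1: reserved [1B, align 1] → 2
+6 pad (align 8)
@8: n_entries [8B, align 8] → 16
@16: blocks [1B, align 1] → 17
+7 pad (align 8)
@24: offset [8B, align 8] → 32
@32: signature [18B, align 1] → 50
@50: crc [1B, align 1] → 51
+5 tail pad (align 8)
size 56, align 8
data bytes 38, size 56 → padding 18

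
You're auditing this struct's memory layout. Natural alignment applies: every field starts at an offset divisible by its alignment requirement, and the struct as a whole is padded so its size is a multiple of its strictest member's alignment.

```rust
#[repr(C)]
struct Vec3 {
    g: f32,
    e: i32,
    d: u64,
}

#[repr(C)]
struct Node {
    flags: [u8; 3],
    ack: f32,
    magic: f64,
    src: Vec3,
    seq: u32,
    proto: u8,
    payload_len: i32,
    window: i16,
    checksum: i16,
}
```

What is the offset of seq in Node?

32

Vec3: @0: g [4B, align 4] → 4; @4: e [4B, align 4] → 8; @8: d [8B, align 8] → 16; size 16, align 8
@0: flags [3B, align 1] → 3
+1 pad (align 4)
@4: ack [4B, align 4] → 8
@8: magic [8B, align 8] → 16
@16: src [16B, align 8] → 32
@32: seq [4B, align 4] → 36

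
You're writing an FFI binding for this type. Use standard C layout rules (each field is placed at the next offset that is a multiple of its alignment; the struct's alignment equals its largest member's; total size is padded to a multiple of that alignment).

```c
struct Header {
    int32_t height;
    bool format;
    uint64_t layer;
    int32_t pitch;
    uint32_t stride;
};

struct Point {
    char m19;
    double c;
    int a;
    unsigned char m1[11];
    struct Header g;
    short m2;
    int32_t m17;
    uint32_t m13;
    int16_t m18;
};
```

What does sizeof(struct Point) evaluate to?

72 bytes

Header: height at 0 (size 4, align 4) → ends 4; format at 4 (size 1, align 1) → ends 5; pad 3 to align 8 for layer; layer at 8 (size 8, align 8) → ends 16; pitch at 16 (size 4, align 4) → ends 20; stride at 20 (size 4, align 4) → ends 24; total 24 bytes, alignment 8
m19 at 0 (size 1, align 1) → ends 1
pad 7 to align 8 for c
c at 8 (size 8, align 8) → ends 16
a at 16 (size 4, align 4) → ends 20
m1 at 20 (size 11, align 1) → ends 31
pad 1 to align 8 for g
g at 32 (size 24, align 8) → ends 56
m2 at 56 (size 2, align 2) → ends 58
pad 2 to align 4 for m17
m17 at 60 (size 4, align 4) → ends 64
m13 at 64 (size 4, align 4) → ends 68
m18 at 68 (size 2, align 2) → ends 70
tail pad 2 to reach multiple of 8
total 72 bytes, alignment 8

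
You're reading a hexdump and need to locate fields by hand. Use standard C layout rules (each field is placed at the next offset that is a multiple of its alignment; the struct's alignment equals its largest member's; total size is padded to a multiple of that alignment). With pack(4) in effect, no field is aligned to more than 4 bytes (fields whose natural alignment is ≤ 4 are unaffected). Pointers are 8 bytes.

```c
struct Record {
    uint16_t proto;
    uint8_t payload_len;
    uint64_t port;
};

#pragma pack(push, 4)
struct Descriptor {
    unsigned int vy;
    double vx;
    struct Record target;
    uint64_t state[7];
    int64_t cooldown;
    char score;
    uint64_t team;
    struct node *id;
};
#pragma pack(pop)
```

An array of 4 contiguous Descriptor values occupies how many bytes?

Record: proto at 0 (size 2, align 2) → ends 2; payload_len at 2 (size 1, align 1) → ends 3; pad 5 to align 8 for port; port at 8 (size 8, align 8) → ends 16; total 16 bytes, alignment 8
vy at 0 (size 4, align 4) → ends 4
vx at 4 (size 8, align 4) → ends 12
target at 12 (size 16, align 4) → ends 28
state at 28 (size 56, align 4) → ends 84
cooldown at 84 (size 8, align 4) → ends 92
score at 92 (size 1, align 1) → ends 93
pad 3 to align 4 for team
team at 96 (size 8, align 4) → ends 104
id at 104 (size 8, align 4) → ends 112
total 112 bytes, alignment 4
array of 4: 4 × 112 = 448

448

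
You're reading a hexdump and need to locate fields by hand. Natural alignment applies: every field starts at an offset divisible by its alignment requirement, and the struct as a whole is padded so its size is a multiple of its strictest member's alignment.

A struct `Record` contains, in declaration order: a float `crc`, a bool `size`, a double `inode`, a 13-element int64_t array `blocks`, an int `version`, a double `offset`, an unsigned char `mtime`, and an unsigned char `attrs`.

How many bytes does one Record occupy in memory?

@0: crc [4B, align 4] → 4
@4: size [1B, align 1] → 5
+3 pad (align 8)
@8: inode [8B, align 8] → 16
@16: blocks [104B, align 8] → 120
@120: version [4B, align 4] → 124
+4 pad (align 8)
@128: offset [8B, align 8] → 136
@136: mtime [1B, align 1] → 137
@137: attrs [1B, align 1] → 138
+6 tail pad (align 8)
size 144, align 8

144 bytes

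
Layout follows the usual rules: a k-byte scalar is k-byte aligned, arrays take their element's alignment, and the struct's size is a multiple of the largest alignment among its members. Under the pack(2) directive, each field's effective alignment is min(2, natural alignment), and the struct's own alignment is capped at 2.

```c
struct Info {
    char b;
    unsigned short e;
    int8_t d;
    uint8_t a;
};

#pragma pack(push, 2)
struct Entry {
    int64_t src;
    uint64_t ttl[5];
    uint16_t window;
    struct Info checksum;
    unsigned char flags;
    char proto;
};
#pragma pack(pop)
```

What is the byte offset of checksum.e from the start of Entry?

52

Info: 0..1  b  (1B, 1-aligned); 1..2  -- padding (1B); 2..4  e  (2B, 2-aligned); 4..5  d  (1B, 1-aligned); 5..6  a  (1B, 1-aligned); sizeof = 6, alignof = 2
0..8  src  (8B, 2-aligned)
8..48  ttl  (40B, 2-aligned)
48..50  window  (2B, 2-aligned)
50..56  checksum  (6B, 2-aligned)
within Info: e at 2
50 + 2 = 52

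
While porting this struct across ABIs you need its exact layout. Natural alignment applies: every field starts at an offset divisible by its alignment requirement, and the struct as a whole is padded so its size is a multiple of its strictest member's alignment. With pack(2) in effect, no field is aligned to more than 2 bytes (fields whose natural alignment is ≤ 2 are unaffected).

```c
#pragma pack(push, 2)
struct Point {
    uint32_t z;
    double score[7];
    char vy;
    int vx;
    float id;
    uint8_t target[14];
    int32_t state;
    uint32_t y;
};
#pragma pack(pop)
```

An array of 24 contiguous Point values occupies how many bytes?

z at 0 (size 4, align 2) → ends 4
score at 4 (size 56, align 2) → ends 60
vy at 60 (size 1, align 1) → ends 61
pad 1 to align 2 for vx
vx at 62 (size 4, align 2) → ends 66
id at 66 (size 4, align 2) → ends 70
target at 70 (size 14, align 1) → ends 84
state at 84 (size 4, align 2) → ends 88
y at 88 (size 4, align 2) → ends 92
total 92 bytes, alignment 2
array of 24: 24 × 92 = 2208

2208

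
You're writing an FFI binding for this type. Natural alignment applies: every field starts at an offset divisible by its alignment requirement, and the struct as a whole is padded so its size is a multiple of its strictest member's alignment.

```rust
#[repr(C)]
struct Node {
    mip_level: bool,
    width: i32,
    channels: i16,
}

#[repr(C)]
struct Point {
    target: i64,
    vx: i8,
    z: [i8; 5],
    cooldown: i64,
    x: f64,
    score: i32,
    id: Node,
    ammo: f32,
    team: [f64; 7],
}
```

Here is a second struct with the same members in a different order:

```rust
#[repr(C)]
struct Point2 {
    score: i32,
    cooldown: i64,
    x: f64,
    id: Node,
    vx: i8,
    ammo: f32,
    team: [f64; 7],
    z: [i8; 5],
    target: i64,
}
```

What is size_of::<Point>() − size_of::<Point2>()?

Node: @0: mip_level [1B, align 1] → 1; +3 pad (align 4); @4: width [4B, align 4] → 8; @8: channels [2B, align 2] → 10; +2 tail pad (align 4); size 12, align 4
@0: target [8B, align 8] → 8
@8: vx [1B, align 1] → 9
@9: z [5B, align 1] → 14
+2 pad (align 8)
@16: cooldown [8B, align 8] → 24
@24: x [8B, align 8] → 32
@32: score [4B, align 4] → 36
@36: id [12B, align 4] → 48
@48: ammo [4B, align 4] → 52
+4 pad (align 8)
@56: team [56B, align 8] → 112
size 112, align 8
— Point2 —
@0: score [4B, align 4] → 4
+4 pad (align 8)
@8: cooldown [8B, align 8] → 16
@16: x [8B, align 8] → 24
@24: id [12B, align 4] → 36
@36: vx [1B, align 1] → 37
+3 pad (align 4)
@40: ammo [4B, align 4] → 44
+4 pad (align 8)
@48: team [56B, align 8] → 104
@104: z [5B, align 1] → 109
+3 pad (align 8)
@112: target [8B, align 8] → 120
size 120, align 8
112 − 120 = -8

-8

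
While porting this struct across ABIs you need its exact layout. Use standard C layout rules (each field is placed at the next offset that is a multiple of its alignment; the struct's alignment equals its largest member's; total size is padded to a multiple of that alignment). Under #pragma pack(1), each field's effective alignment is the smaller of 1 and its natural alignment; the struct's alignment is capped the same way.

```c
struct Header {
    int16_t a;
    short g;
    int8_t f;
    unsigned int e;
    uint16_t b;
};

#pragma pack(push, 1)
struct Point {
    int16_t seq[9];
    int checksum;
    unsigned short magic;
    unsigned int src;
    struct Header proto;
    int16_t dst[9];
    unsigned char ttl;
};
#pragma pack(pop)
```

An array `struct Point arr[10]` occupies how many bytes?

Header: @0: a [2B, align 2] → 2; @2: g [2B, align 2] → 4; @4: f [1B, align 1] → 5; +3 pad (align 4); @8: e [4B, align 4] → 12; @12: b [2B, align 2] → 14; +2 tail pad (align 4); size 16, align 4
@0: seq [18B, align 1] → 18
@18: checksum [4B, align 1] → 22
@22: magic [2B, align 1] → 24
@24: src [4B, align 1] → 28
@28: proto [16B, align 1] → 44
@44: dst [18B, align 1] → 62
@62: ttl [1B, align 1] → 63
size 63, align 1
array of 10: 10 × 63 = 630

630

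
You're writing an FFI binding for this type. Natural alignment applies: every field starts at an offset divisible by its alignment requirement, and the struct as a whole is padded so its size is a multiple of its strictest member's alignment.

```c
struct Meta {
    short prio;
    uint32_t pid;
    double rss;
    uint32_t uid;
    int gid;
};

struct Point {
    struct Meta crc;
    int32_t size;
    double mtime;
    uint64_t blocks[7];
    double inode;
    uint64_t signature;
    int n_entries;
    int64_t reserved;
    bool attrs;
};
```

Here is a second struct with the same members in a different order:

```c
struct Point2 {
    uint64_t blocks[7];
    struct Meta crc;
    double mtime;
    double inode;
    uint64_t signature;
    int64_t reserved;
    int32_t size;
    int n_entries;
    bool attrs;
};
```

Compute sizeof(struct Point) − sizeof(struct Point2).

Meta: prio at 0 (size 2, align 2) → ends 2; pad 2 to align 4 for pid; pid at 4 (size 4, align 4) → ends 8; rss at 8 (size 8, align 8) → ends 16; uid at 16 (size 4, align 4) → ends 20; gid at 20 (size 4, align 4) → ends 24; total 24 bytes, alignment 8
crc at 0 (size 24, align 8) → ends 24
size at 24 (size 4, align 4) → ends 28
pad 4 to align 8 for mtime
mtime at 32 (size 8, align 8) → ends 40
blocks at 40 (size 56, align 8) → ends 96
inode at 96 (size 8, align 8) → ends 104
signature at 104 (size 8, align 8) → ends 112
n_entries at 112 (size 4, align 4) → ends 116
pad 4 to align 8 for reserved
reserved at 120 (size 8, align 8) → ends 128
attrs at 128 (size 1, align 1) → ends 129
tail pad 7 to reach multiple of 8
total 136 bytes, alignment 8
— Point2 —
blocks at 0 (size 56, align 8) → ends 56
crc at 56 (size 24, align 8) → ends 80
mtime at 80 (size 8, align 8) → ends 88
inode at 88 (size 8, align 8) → ends 96
signature at 96 (size 8, align 8) → ends 104
reserved at 104 (size 8, align 8) → ends 112
size at 112 (size 4, align 4) → ends 116
n_entries at 116 (size 4, align 4) → ends 120
attrs at 120 (size 1, align 1) → ends 121
tail pad 7 to reach multiple of 8
total 128 bytes, alignment 8
136 − 128 = 8

8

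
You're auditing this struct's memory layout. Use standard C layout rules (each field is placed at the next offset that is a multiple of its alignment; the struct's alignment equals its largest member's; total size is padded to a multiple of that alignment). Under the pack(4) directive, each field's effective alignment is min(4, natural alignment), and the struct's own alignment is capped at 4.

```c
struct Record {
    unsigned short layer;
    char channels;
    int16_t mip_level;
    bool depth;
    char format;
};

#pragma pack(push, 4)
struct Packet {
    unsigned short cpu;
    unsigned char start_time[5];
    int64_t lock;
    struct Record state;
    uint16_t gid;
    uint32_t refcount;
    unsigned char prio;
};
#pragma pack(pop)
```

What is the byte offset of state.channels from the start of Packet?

18

Record: @0: layer [2B, align 2] → 2; @2: channels [1B, align 1] → 3; +1 pad (align 2); @4: mip_level [2B, align 2] → 6; @6: depth [1B, align 1] → 7; @7: format [1B, align 1] → 8; size 8, align 2
@0: cpu [2B, align 2] → 2
@2: start_time [5B, align 1] → 7
+1 pad (align 4)
@8: lock [8B, align 4] → 16
@16: state [8B, align 2] → 24
within Record: channels at 2
16 + 2 = 18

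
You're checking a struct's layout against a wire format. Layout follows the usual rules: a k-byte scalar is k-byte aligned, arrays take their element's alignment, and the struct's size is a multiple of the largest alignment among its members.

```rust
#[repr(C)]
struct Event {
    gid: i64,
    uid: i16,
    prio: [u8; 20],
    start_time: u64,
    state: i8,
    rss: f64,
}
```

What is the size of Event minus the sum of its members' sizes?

@0: gid [8B, align 8] → 8
@8: uid [2B, align 2] → 10
@10: prio [20B, align 1] → 30
+2 pad (align 8)
@32: start_time [8B, align 8] → 40
@40: state [1B, align 1] → 41
+7 pad (align 8)
@48: rss [8B, align 8] → 56
size 56, align 8
data bytes 47, size 56 → padding 9

9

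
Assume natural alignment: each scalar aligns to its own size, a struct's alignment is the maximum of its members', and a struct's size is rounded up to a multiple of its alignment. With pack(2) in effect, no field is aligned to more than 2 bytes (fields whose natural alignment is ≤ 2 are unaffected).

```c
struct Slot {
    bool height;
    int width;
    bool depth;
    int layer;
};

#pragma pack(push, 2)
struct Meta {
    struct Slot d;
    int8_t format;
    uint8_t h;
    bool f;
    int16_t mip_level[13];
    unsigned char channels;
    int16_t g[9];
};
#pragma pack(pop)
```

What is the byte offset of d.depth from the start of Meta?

8

Slot: 0..1  height  (1B, 1-aligned); 1..4  -- padding (3B); 4..8  width  (4B, 4-aligned); 8..9  depth  (1B, 1-aligned); 9..12  -- padding (3B); 12..16  layer  (4B, 4-aligned); sizeof = 16, alignof = 4
0..16  d  (16B, 2-aligned)
within Slot: depth at 8
0 + 8 = 8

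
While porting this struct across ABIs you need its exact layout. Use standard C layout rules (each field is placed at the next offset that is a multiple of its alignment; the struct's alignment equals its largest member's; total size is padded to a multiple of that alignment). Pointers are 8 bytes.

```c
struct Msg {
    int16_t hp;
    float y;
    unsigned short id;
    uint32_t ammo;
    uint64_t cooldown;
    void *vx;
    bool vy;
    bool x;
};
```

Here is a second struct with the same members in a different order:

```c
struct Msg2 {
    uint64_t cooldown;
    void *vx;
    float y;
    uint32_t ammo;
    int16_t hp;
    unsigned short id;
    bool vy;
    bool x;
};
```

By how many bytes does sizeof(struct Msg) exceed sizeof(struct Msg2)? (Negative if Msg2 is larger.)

8

hp at 0 (size 2, align 2) → ends 2
pad 2 to align 4 for y
y at 4 (size 4, align 4) → ends 8
id at 8 (size 2, align 2) → ends 10
pad 2 to align 4 for ammo
ammo at 12 (size 4, align 4) → ends 16
cooldown at 16 (size 8, align 8) → ends 24
vx at 24 (size 8, align 8) → ends 32
vy at 32 (size 1, align 1) → ends 33
x at 33 (size 1, align 1) → ends 34
tail pad 6 to reach multiple of 8
total 40 bytes, alignment 8
— Msg2 —
cooldown at 0 (size 8, align 8) → ends 8
vx at 8 (size 8, align 8) → ends 16
y at 16 (size 4, align 4) → ends 20
ammo at 20 (size 4, align 4) → ends 24
hp at 24 (size 2, align 2) → ends 26
id at 26 (size 2, align 2) → ends 28
vy at 28 (size 1, align 1) → ends 29
x at 29 (size 1, align 1) → ends 30
tail pad 2 to reach multiple of 8
total 32 bytes, alignment 8
40 − 32 = 8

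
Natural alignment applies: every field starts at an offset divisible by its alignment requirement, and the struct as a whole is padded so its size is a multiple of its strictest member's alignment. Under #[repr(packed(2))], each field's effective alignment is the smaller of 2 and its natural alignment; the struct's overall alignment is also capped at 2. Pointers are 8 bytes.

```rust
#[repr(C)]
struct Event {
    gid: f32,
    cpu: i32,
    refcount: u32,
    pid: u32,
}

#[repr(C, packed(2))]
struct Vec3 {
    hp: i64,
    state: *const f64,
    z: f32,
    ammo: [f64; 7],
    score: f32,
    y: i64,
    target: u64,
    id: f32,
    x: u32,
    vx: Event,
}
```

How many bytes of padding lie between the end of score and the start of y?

0

Event: @0: gid [4B, align 4] → 4; @4: cpu [4B, align 4] → 8; @8: refcount [4B, align 4] → 12; @12: pid [4B, align 4] → 16; size 16, align 4
@0: hp [8B, align 2] → 8
@8: state [8B, align 2] → 16
@16: z [4B, align 2] → 20
@20: ammo [56B, align 2] → 76
@76: score [4B, align 2] → 80
@80: y [8B, align 2] → 88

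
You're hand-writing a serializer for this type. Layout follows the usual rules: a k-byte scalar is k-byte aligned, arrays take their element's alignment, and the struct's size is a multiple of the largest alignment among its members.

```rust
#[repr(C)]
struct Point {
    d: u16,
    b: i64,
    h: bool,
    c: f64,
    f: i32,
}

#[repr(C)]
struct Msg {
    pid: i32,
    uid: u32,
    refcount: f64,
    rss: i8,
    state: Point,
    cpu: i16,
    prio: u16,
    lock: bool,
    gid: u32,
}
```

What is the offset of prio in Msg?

66

Point: 0..2  d  (2B, 2-aligned); 2..8  -- padding (6B); 8..16  b  (8B, 8-aligned); 16..17  h  (1B, 1-aligned); 17..24  -- padding (7B); 24..32  c  (8B, 8-aligned); 32..36  f  (4B, 4-aligned); 36..40  -- tail padding (4B); sizeof = 40, alignof = 8
0..4  pid  (4B, 4-aligned)
4..8  uid  (4B, 4-aligned)
8..16  refcount  (8B, 8-aligned)
16..17  rss  (1B, 1-aligned)
17..24  -- padding (7B)
24..64  state  (40B, 8-aligned)
64..66  cpu  (2B, 2-aligned)
66..68  prio  (2B, 2-aligned)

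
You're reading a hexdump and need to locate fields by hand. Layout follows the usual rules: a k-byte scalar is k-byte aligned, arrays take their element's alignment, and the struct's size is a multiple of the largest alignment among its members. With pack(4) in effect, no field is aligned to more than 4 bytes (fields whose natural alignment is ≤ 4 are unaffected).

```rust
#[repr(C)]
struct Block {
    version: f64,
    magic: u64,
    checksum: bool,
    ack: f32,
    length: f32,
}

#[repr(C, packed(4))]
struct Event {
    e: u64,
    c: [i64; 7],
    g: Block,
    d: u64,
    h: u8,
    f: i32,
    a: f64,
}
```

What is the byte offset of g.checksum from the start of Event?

Block: @0: version [8B, align 8] → 8; @8: magic [8B, align 8] → 16; @16: checksum [1B, align 1] → 17; +3 pad (align 4); @20: ack [4B, align 4] → 24; @24: length [4B, align 4] → 28; +4 tail pad (align 8); size 32, align 8
@0: e [8B, align 4] → 8
@8: c [56B, align 4] → 64
@64: g [32B, align 4] → 96
within Block: checksum at 16
64 + 16 = 80

80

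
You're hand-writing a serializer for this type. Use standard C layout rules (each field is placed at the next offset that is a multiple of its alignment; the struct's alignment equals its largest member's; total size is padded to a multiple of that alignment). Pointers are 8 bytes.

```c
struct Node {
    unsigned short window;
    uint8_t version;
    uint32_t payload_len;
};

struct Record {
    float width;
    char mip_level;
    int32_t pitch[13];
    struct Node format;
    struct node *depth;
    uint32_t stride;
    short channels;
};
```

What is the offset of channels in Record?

84

Node: window at 0 (size 2, align 2) → ends 2; version at 2 (size 1, align 1) → ends 3; pad 1 to align 4 for payload_len; payload_len at 4 (size 4, align 4) → ends 8; total 8 bytes, alignment 4
width at 0 (size 4, align 4) → ends 4
mip_level at 4 (size 1, align 1) → ends 5
pad 3 to align 4 for pitch
pitch at 8 (size 52, align 4) → ends 60
format at 60 (size 8, align 4) → ends 68
pad 4 to align 8 for depth
depth at 72 (size 8, align 8) → ends 80
stride at 80 (size 4, align 4) → ends 84
channels at 84 (size 2, align 2) → ends 86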